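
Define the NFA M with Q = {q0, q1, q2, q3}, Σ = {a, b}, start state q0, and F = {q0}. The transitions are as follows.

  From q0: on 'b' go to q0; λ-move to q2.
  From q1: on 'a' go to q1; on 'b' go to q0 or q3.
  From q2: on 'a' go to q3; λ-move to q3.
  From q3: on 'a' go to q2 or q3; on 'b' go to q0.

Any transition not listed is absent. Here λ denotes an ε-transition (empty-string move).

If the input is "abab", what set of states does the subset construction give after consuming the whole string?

{q0, q2, q3}

Start: ε-closure({q0}) = {q0, q2, q3}.
Read 'a': q0→∅, q2→{q3}, q3→{q2, q3}; now {q2, q3}.
Read 'b': q2→∅, q3→{q0}; union {q0}; ε-closure = {q0, q2, q3}.
Read 'a': q0→∅, q2→{q3}, q3→{q2, q3}; now {q2, q3}.
Read 'b': q2→∅, q3→{q0}; union {q0}; ε-closure = {q0, q2, q3}.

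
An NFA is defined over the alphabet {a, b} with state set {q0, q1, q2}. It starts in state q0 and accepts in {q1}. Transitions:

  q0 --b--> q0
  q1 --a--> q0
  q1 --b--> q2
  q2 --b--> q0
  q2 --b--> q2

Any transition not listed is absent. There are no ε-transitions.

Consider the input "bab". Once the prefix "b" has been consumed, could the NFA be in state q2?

No

Start in {q0}.
Read 'b': q0→{q0}; now {q0}.
State q2 is not in {q0}.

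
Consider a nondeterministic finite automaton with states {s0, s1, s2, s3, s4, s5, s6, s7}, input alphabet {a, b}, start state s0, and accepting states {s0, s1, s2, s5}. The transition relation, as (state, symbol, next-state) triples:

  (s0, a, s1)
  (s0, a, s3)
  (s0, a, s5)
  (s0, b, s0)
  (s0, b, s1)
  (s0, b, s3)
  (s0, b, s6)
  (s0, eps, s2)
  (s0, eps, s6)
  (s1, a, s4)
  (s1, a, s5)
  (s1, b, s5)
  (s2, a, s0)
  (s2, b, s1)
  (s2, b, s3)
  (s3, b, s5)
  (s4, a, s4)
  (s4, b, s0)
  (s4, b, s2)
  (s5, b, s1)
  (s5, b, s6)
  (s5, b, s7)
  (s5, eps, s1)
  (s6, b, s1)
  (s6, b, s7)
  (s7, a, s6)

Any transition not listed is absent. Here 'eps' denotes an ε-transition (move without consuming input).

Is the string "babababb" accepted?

Start: ε-closure({s0}) = {s0, s2, s6}.
Read 'b': {s0, s2, s6} → {s0, s1, s2, s3, s6, s7}.
Read 'a': {s0, s1, s2, s3, s6, s7} → {s0, s1, s2, s3, s4, s5, s6}.
Read 'b': {s0, s1, s2, s3, s4, s5, s6} → {s0, s1, s2, s3, s5, s6, s7}.
Read 'a': {s0, s1, s2, s3, s5, s6, s7} → {s0, s1, s2, s3, s4, s5, s6}.
Read 'b': {s0, s1, s2, s3, s4, s5, s6} → {s0, s1, s2, s3, s5, s6, s7}.
Read 'a': {s0, s1, s2, s3, s5, s6, s7} → {s0, s1, s2, s3, s4, s5, s6}.
Read 'b': {s0, s1, s2, s3, s4, s5, s6} → {s0, s1, s2, s3, s5, s6, s7}.
Read 'b': {s0, s1, s2, s3, s5, s6, s7} → {s0, s1, s2, s3, s5, s6, s7}.
The final set {s0, s1, s2, s3, s5, s6, s7} contains the accepting states s0, s1, s2, s5.

Yes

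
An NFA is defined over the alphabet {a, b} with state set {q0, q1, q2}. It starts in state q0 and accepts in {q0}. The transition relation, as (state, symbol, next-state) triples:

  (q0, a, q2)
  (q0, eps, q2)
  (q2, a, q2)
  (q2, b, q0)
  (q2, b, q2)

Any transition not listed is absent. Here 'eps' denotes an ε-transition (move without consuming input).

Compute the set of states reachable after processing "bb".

Start: ε-closure({q0}) = {q0, q2}.
Read 'b': {q0, q2} → {q0, q2}.
Read 'b': {q0, q2} → {q0, q2}.

{q0, q2}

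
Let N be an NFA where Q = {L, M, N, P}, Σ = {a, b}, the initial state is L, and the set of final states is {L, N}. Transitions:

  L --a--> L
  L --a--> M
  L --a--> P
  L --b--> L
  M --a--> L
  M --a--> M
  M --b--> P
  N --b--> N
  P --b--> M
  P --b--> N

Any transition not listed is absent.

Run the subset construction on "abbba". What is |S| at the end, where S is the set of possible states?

Start in {L}.
Read 'a': L→{L, M, P}; now {L, M, P}.
Read 'b': L→{L}, M→{P}, P→{M, N}; now {L, M, N, P}.
Read 'b': L→{L}, M→{P}, N→{N}, P→{M, N}; now {L, M, N, P}.
Read 'b': L→{L}, M→{P}, N→{N}, P→{M, N}; now {L, M, N, P}.
Read 'a': L→{L, M, P}, M→{L, M}, N→∅, P→∅; now {L, M, P}.
That set has 3 states.

3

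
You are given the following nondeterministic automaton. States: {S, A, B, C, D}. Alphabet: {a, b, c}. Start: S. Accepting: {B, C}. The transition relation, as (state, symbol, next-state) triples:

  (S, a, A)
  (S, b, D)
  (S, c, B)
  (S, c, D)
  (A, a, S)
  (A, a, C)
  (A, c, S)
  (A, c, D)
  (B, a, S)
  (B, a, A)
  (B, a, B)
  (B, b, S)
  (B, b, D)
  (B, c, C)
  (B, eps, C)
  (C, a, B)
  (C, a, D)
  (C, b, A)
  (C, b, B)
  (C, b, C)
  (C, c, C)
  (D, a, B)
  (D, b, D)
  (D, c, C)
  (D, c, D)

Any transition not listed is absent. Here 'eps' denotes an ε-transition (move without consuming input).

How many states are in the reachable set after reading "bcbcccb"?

4

Start in {S}.
Read 'b': S→{D}; now {D}.
Read 'c': D→{C, D}; now {C, D}.
Read 'b': C→{A, B, C}, D→{D}; now {A, B, C, D}.
Read 'c': A→{S, D}, B→{C}, C→{C}, D→{C, D}; now {S, C, D}.
Read 'c': S→{B, D}, C→{C}, D→{C, D}; now {B, C, D}.
Read 'c': B→{C}, C→{C}, D→{C, D}; now {C, D}.
Read 'b': C→{A, B, C}, D→{D}; now {A, B, C, D}.
That set has 4 states.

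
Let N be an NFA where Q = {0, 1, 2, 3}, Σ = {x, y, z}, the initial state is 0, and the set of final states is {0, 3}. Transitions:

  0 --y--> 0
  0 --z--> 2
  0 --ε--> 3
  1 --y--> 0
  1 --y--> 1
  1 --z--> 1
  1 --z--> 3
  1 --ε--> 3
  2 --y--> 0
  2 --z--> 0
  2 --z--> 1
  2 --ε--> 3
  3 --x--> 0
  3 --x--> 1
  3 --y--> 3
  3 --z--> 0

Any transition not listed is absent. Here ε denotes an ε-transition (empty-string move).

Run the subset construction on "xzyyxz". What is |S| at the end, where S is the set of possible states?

Start: ε-closure({0}) = {0, 3}.
Read 'x': 0→∅, 3→{0, 1}; union {0, 1}; ε-closure = {0, 1, 3}.
Read 'z': 0→{2}, 1→{1, 3}, 3→{0}; now {0, 1, 2, 3}.
Read 'y': 0→{0}, 1→{0, 1}, 2→{0}, 3→{3}; now {0, 1, 3}.
Read 'y': 0→{0}, 1→{0, 1}, 3→{3}; now {0, 1, 3}.
Read 'x': 0→∅, 1→∅, 3→{0, 1}; union {0, 1}; ε-closure = {0, 1, 3}.
Read 'z': 0→{2}, 1→{1, 3}, 3→{0}; now {0, 1, 2, 3}.
That set has 4 states.

4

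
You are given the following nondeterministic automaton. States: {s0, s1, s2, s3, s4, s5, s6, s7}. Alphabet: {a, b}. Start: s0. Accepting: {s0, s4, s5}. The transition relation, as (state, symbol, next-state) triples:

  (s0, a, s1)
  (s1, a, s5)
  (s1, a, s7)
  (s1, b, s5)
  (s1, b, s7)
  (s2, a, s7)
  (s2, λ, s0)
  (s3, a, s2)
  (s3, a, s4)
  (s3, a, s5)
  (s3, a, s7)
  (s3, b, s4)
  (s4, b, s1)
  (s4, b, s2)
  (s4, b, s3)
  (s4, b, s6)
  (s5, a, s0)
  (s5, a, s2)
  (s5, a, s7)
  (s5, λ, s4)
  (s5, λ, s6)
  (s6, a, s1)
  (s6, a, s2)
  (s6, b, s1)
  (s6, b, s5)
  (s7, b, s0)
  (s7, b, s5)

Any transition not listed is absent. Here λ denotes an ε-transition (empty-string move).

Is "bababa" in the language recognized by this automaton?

No

Start in {s0}.
Read 'b': {s0} → ∅.
The set is empty and remains empty for the remaining 5 symbols.
The final set ∅ contains no accepting state.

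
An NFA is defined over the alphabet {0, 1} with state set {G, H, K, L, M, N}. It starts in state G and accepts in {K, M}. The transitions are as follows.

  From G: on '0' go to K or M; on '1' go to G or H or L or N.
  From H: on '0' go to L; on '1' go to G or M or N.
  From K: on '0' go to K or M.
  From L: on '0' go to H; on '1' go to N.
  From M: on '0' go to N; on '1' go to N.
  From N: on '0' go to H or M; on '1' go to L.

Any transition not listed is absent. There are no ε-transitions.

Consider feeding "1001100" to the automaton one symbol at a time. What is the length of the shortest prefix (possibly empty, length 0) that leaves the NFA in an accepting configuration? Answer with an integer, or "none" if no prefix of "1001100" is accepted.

2

Start in {G}.
Read '1': {G} → {G, H, L, N}.
Read '0': {G, H, L, N} → {H, K, L, M}.
None of the earlier sets intersect F, but {H, K, L, M} does.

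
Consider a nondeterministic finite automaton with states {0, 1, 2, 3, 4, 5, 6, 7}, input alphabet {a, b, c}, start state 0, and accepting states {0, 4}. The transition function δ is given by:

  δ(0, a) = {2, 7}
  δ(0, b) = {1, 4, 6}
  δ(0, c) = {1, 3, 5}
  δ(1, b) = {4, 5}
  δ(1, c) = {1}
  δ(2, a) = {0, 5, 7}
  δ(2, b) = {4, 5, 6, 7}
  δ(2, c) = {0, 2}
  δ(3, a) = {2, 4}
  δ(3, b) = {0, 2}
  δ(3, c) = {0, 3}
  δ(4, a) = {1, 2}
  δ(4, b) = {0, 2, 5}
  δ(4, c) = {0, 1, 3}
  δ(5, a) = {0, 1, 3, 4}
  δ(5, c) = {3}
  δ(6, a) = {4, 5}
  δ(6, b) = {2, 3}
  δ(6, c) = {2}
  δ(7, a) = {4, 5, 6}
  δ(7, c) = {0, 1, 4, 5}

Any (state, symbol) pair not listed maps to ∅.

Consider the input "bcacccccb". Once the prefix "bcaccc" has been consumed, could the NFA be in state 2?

Yes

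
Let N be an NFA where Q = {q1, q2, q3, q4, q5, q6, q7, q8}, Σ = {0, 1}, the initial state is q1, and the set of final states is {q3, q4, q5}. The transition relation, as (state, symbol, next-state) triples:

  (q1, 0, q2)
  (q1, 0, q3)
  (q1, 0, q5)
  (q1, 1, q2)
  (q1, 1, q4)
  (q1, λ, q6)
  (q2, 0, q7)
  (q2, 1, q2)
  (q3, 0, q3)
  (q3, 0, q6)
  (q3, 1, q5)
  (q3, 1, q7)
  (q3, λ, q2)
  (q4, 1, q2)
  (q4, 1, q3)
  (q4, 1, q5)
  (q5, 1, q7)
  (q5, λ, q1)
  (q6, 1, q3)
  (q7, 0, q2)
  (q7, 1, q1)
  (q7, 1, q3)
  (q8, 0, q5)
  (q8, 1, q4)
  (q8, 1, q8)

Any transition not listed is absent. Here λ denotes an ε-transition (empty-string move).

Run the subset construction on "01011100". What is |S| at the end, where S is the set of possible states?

Start: ε-closure({q1}) = {q1, q6}.
Read '0': {q1, q6} → {q1, q2, q3, q5, q6}.
Read '1': {q1, q2, q3, q5, q6} → {q1, q2, q3, q4, q5, q6, q7}.
Read '0': {q1, q2, q3, q4, q5, q6, q7} → {q1, q2, q3, q5, q6, q7}.
Read '1': {q1, q2, q3, q5, q6, q7} → {q1, q2, q3, q4, q5, q6, q7}.
Read '1': {q1, q2, q3, q4, q5, q6, q7} → {q1, q2, q3, q4, q5, q6, q7}.
Read '1': {q1, q2, q3, q4, q5, q6, q7} → {q1, q2, q3, q4, q5, q6, q7}.
Read '0': {q1, q2, q3, q4, q5, q6, q7} → {q1, q2, q3, q5, q6, q7}.
Read '0': {q1, q2, q3, q5, q6, q7} → {q1, q2, q3, q5, q6, q7}.
That set has 6 states.

6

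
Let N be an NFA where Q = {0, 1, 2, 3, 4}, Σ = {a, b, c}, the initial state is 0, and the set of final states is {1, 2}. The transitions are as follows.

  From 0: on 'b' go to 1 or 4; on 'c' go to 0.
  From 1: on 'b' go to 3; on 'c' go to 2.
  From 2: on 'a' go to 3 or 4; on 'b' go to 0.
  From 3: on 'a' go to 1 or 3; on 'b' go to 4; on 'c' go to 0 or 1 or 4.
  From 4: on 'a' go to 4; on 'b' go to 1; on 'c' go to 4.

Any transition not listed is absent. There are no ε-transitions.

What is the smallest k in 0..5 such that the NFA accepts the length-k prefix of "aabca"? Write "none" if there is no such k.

none

Start in {0}.
Read 'a': {0} → ∅.
The set is empty and remains empty for the remaining 4 symbols.
No reachable set along the way intersects F.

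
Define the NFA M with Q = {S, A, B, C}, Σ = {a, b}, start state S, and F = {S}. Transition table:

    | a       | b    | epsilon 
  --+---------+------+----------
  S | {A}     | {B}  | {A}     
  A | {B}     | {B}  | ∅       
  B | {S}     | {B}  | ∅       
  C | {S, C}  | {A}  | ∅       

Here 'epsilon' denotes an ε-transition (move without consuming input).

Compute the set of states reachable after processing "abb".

Start: ε-closure({S}) = {S, A}.
Read 'a': S→{A}, A→{B}; now {A, B}.
Read 'b': A→{B}, B→{B}; now {B}.
Read 'b': B→{B}; now {B}.

{B}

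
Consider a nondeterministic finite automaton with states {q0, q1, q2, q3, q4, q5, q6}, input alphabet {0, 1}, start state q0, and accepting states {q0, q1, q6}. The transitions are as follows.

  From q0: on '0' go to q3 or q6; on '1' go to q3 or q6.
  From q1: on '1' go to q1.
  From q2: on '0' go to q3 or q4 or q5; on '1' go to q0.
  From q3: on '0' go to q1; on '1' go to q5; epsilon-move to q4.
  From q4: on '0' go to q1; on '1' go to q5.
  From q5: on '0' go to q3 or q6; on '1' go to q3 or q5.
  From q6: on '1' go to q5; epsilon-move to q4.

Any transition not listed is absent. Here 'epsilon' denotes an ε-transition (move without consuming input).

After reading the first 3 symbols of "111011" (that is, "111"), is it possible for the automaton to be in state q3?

Start in {q0}.
Read '1': q0→{q3, q6}; union {q3, q6}; ε-closure = {q3, q4, q6}.
Read '1': q3→{q5}, q4→{q5}, q6→{q5}; now {q5}.
Read '1': q5→{q3, q5}; union {q3, q5}; ε-closure = {q3, q4, q5}.
State q3 is in {q3, q4, q5}.

Yes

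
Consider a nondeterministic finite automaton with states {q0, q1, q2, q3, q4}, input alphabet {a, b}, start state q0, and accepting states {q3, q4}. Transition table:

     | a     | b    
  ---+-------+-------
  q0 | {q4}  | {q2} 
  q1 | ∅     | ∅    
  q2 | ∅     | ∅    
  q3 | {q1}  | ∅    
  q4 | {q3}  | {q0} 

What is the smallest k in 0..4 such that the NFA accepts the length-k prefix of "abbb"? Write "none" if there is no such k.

Start in {q0}.
Read 'a': {q0} → {q4}.
None of the earlier sets intersect F, but {q4} does.

1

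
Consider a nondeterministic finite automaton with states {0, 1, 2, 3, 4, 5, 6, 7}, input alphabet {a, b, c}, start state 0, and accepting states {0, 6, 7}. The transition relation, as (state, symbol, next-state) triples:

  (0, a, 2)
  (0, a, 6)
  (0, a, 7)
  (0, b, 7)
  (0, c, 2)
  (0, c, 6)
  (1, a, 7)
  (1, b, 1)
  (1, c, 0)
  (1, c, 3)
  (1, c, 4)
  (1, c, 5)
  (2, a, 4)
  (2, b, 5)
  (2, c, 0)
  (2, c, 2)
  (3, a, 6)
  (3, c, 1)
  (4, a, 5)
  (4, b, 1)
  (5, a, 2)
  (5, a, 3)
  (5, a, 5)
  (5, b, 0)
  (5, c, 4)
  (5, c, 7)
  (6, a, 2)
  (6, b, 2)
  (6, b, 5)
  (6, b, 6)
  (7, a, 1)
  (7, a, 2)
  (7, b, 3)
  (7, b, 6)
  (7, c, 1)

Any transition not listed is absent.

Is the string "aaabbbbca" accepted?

Start in {0}.
Read 'a': {0} → {2, 6, 7}.
Read 'a': {2, 6, 7} → {1, 2, 4}.
Read 'a': {1, 2, 4} → {4, 5, 7}.
Read 'b': {4, 5, 7} → {0, 1, 3, 6}.
Read 'b': {0, 1, 3, 6} → {1, 2, 5, 6, 7}.
Read 'b': {1, 2, 5, 6, 7} → {0, 1, 2, 3, 5, 6}.
Read 'b': {0, 1, 2, 3, 5, 6} → {0, 1, 2, 5, 6, 7}.
Read 'c': {0, 1, 2, 5, 6, 7} → {0, 1, 2, 3, 4, 5, 6, 7}.
Read 'a': {0, 1, 2, 3, 4, 5, 6, 7} → {1, 2, 3, 4, 5, 6, 7}.
The final set {1, 2, 3, 4, 5, 6, 7} contains the accepting states 6, 7.

Yes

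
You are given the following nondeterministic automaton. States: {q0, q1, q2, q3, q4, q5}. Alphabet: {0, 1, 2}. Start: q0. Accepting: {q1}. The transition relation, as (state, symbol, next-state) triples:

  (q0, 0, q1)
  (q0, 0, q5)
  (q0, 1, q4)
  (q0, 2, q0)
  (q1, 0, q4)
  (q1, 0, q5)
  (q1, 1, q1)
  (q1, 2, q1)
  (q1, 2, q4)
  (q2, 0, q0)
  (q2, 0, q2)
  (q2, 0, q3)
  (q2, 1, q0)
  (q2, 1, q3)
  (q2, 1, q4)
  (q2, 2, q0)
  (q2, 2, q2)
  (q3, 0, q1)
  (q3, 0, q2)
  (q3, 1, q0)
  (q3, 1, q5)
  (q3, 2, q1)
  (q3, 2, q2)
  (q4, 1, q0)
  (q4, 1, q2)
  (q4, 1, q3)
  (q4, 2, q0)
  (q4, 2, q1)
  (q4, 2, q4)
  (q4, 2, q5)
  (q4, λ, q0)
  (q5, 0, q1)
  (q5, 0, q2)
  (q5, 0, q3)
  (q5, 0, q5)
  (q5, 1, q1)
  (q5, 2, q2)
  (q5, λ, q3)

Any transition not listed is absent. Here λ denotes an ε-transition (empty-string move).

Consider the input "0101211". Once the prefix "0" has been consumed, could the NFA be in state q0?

No

Start in {q0}.
Read '0': q0→{q1, q5}; union {q1, q5}; ε-closure = {q1, q3, q5}.
State q0 is not in {q1, q3, q5}.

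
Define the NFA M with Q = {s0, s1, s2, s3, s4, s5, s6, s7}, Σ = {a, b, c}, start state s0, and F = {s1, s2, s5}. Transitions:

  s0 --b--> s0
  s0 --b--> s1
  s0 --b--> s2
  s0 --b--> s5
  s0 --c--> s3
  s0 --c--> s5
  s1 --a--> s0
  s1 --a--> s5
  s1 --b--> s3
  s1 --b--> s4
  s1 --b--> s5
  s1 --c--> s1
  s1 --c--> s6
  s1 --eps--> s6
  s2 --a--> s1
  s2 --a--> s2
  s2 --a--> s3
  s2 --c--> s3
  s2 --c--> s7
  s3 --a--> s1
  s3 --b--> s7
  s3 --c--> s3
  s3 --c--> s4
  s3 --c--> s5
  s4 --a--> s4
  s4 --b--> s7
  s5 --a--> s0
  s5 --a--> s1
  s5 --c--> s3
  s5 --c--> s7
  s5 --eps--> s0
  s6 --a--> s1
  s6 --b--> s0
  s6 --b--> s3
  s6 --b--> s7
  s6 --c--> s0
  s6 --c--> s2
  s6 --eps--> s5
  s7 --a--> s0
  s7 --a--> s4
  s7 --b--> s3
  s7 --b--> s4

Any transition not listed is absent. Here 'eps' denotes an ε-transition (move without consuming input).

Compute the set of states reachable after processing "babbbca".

Start in {s0}.
Read 'b': {s0} → {s0, s1, s2, s5, s6}.
Read 'a': {s0, s1, s2, s5, s6} → {s0, s1, s2, s3, s5, s6}.
Read 'b': {s0, s1, s2, s3, s5, s6} → {s0, s1, s2, s3, s4, s5, s6, s7}.
Read 'b': {s0, s1, s2, s3, s4, s5, s6, s7} → {s0, s1, s2, s3, s4, s5, s6, s7}.
Read 'b': {s0, s1, s2, s3, s4, s5, s6, s7} → {s0, s1, s2, s3, s4, s5, s6, s7}.
Read 'c': {s0, s1, s2, s3, s4, s5, s6, s7} → {s0, s1, s2, s3, s4, s5, s6, s7}.
Read 'a': {s0, s1, s2, s3, s4, s5, s6, s7} → {s0, s1, s2, s3, s4, s5, s6}.

{s0, s1, s2, s3, s4, s5, s6}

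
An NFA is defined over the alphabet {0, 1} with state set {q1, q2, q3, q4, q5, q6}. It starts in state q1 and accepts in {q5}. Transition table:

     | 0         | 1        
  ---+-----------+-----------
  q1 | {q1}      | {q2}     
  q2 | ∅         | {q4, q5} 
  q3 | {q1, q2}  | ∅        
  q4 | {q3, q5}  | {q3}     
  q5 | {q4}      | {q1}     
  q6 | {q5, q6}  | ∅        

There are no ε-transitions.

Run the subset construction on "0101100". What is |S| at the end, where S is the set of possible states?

0

Start in {q1}.
Read '0': {q1} → {q1}.
Read '1': {q1} → {q2}.
Read '0': {q2} → ∅.
The set is empty and remains empty for the remaining 4 symbols.
That set has 0 states.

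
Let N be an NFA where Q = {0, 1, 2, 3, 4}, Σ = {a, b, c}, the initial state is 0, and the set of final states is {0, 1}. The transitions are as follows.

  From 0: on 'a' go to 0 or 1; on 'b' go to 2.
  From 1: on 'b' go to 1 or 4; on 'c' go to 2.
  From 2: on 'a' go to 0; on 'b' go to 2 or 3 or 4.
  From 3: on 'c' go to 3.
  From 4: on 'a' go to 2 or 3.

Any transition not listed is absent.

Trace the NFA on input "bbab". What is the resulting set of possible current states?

{2, 3, 4}

Start in {0}.
Read 'b': {0} → {2}.
Read 'b': {2} → {2, 3, 4}.
Read 'a': {2, 3, 4} → {0, 2, 3}.
Read 'b': {0, 2, 3} → {2, 3, 4}.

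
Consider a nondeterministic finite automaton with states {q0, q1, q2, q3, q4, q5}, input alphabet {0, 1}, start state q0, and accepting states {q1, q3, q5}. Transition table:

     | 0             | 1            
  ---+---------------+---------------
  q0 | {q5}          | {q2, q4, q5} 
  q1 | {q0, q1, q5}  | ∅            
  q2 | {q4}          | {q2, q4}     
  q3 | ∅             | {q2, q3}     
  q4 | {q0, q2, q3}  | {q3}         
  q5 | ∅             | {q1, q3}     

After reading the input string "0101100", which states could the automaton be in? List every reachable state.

{q0, q1, q2, q3, q4, q5}

Start in {q0}.
Read '0': q0→{q5}; now {q5}.
Read '1': q5→{q1, q3}; now {q1, q3}.
Read '0': q1→{q0, q1, q5}, q3→∅; now {q0, q1, q5}.
Read '1': q0→{q2, q4, q5}, q1→∅, q5→{q1, q3}; now {q1, q2, q3, q4, q5}.
Read '1': q1→∅, q2→{q2, q4}, q3→{q2, q3}, q4→{q3}, q5→{q1, q3}; now {q1, q2, q3, q4}.
Read '0': q1→{q0, q1, q5}, q2→{q4}, q3→∅, q4→{q0, q2, q3}; now {q0, q1, q2, q3, q4, q5}.
Read '0': q0→{q5}, q1→{q0, q1, q5}, q2→{q4}, q3→∅, q4→{q0, q2, q3}, q5→∅; now {q0, q1, q2, q3, q4, q5}.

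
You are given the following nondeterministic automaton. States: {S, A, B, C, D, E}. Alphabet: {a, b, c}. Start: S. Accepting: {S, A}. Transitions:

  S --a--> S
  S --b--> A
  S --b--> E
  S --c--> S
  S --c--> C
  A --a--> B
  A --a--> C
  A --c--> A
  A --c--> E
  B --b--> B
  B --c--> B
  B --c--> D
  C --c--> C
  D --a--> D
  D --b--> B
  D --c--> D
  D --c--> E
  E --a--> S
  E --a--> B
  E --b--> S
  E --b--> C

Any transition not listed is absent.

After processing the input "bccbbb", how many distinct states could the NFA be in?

2

Start in {S}.
Read 'b': S→{A, E}; now {A, E}.
Read 'c': A→{A, E}, E→∅; now {A, E}.
Read 'c': A→{A, E}, E→∅; now {A, E}.
Read 'b': A→∅, E→{S, C}; now {S, C}.
Read 'b': S→{A, E}, C→∅; now {A, E}.
Read 'b': A→∅, E→{S, C}; now {S, C}.
That set has 2 states.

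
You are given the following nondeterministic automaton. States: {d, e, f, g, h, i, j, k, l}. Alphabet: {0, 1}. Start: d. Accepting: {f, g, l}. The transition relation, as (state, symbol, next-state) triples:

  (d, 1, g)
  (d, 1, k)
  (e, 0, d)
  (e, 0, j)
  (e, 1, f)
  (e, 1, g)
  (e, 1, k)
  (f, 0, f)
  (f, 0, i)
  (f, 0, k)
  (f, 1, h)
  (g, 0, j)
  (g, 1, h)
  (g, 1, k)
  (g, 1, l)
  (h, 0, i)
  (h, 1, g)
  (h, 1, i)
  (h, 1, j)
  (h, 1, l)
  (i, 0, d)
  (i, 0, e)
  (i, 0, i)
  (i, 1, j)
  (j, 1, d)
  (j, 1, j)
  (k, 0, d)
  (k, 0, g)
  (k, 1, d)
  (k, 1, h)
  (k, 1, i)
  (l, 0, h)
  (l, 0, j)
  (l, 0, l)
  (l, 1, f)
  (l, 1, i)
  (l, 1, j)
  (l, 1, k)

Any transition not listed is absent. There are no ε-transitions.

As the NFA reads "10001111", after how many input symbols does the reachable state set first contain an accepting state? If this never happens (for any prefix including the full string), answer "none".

Start in {d}.
Read '1': {d} → {g, k}.
None of the earlier sets intersect F, but {g, k} does.

1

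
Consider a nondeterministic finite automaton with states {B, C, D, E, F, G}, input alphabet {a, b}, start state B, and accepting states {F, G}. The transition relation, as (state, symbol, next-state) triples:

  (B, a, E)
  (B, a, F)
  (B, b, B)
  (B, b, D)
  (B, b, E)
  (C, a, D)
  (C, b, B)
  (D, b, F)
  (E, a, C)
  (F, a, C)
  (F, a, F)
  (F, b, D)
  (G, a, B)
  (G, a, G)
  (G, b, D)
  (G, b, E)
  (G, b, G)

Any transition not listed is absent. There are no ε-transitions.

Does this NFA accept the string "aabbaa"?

Yes

Start in {B}.
Read 'a': {B} → {E, F}.
Read 'a': {E, F} → {C, F}.
Read 'b': {C, F} → {B, D}.
Read 'b': {B, D} → {B, D, E, F}.
Read 'a': {B, D, E, F} → {C, E, F}.
Read 'a': {C, E, F} → {C, D, F}.
The final set {C, D, F} contains the accepting state F.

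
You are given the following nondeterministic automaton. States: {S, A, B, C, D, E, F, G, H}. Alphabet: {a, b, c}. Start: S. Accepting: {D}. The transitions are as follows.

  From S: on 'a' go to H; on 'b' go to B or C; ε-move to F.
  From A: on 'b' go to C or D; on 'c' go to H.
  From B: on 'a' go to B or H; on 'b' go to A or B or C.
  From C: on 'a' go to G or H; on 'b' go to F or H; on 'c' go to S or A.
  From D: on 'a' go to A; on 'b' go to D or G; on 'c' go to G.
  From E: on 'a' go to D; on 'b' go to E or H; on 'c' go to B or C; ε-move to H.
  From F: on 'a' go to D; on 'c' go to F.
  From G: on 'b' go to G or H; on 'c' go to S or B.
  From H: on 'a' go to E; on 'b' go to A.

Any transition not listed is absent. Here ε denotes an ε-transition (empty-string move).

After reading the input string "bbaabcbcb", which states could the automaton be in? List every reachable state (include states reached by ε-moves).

{A, B, C, D, G, H}

Start: ε-closure({S}) = {S, F}.
Read 'b': S→{B, C}, F→∅; now {B, C}.
Read 'b': B→{A, B, C}, C→{F, H}; now {A, B, C, F, H}.
Read 'a': A→∅, B→{B, H}, C→{G, H}, F→{D}, H→{E}; now {B, D, E, G, H}.
Read 'a': B→{B, H}, D→{A}, E→{D}, G→∅, H→{E}; now {A, B, D, E, H}.
Read 'b': A→{C, D}, B→{A, B, C}, D→{D, G}, E→{E, H}, H→{A}; now {A, B, C, D, E, G, H}.
Read 'c': A→{H}, B→∅, C→{S, A}, D→{G}, E→{B, C}, G→{S, B}, H→∅; union {S, A, B, C, G, H}; ε-closure = {S, A, B, C, F, G, H}.
Read 'b': S→{B, C}, A→{C, D}, B→{A, B, C}, C→{F, H}, F→∅, G→{G, H}, H→{A}; now {A, B, C, D, F, G, H}.
Read 'c': A→{H}, B→∅, C→{S, A}, D→{G}, F→{F}, G→{S, B}, H→∅; now {S, A, B, F, G, H}.
Read 'b': S→{B, C}, A→{C, D}, B→{A, B, C}, F→∅, G→{G, H}, H→{A}; now {A, B, C, D, G, H}.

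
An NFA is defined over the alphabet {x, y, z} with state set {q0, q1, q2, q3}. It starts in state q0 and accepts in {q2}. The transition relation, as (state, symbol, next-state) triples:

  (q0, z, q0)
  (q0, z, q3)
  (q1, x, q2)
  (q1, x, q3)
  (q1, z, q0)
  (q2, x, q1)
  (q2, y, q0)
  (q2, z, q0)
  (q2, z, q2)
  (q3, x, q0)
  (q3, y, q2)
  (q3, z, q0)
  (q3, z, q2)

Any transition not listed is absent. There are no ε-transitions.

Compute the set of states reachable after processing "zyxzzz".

Start in {q0}.
Read 'z': {q0} → {q0, q3}.
Read 'y': {q0, q3} → {q2}.
Read 'x': {q2} → {q1}.
Read 'z': {q1} → {q0}.
Read 'z': {q0} → {q0, q3}.
Read 'z': {q0, q3} → {q0, q2, q3}.

{q0, q2, q3}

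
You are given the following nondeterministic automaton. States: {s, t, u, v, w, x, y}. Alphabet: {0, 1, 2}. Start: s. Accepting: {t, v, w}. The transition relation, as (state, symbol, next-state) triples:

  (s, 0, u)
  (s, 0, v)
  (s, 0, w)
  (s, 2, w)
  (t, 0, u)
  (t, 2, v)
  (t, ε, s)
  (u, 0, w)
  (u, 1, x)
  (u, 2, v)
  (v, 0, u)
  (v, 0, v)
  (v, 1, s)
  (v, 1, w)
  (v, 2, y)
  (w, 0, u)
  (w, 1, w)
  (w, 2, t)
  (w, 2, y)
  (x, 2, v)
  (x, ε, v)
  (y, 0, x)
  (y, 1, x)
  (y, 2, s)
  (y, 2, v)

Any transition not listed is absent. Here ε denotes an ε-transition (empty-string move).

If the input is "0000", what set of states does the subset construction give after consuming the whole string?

{u, v, w}

Start in {s}.
Read '0': s→{u, v, w}; now {u, v, w}.
Read '0': u→{w}, v→{u, v}, w→{u}; now {u, v, w}.
Read '0': u→{w}, v→{u, v}, w→{u}; now {u, v, w}.
Read '0': u→{w}, v→{u, v}, w→{u}; now {u, v, w}.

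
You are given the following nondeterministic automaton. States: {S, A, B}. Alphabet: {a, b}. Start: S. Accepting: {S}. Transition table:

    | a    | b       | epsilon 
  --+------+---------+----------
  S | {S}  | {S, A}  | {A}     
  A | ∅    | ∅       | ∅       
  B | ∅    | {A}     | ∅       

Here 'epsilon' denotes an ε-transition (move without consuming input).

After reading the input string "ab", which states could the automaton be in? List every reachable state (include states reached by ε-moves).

Start: ε-closure({S}) = {S, A}.
Read 'a': {S, A} → {S, A}.
Read 'b': {S, A} → {S, A}.

{S, A}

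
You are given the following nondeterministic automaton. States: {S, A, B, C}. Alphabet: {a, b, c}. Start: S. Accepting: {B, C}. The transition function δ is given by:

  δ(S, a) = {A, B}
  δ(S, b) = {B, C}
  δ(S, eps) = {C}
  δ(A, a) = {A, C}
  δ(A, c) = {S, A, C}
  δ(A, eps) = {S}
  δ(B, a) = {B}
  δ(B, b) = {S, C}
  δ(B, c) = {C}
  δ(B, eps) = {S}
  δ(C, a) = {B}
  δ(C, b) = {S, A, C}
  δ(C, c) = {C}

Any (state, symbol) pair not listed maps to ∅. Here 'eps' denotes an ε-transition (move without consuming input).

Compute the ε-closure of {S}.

Begin with {S}.
ε-move S → C; add C.

{S, C}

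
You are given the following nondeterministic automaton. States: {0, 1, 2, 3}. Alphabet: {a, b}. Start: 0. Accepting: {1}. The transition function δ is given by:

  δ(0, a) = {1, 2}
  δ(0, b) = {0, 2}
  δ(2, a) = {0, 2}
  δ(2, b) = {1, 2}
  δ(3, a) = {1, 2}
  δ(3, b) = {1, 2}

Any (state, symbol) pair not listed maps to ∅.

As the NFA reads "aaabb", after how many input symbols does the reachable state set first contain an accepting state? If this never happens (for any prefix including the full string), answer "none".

1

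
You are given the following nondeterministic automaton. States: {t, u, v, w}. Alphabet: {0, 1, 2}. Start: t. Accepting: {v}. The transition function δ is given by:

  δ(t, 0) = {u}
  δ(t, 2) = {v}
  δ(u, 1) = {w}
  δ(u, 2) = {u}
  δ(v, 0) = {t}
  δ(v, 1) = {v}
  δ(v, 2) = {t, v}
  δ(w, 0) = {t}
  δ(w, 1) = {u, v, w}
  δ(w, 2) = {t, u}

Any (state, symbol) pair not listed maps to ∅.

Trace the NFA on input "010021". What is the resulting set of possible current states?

Start in {t}.
Read '0': t→{u}; now {u}.
Read '1': u→{w}; now {w}.
Read '0': w→{t}; now {t}.
Read '0': t→{u}; now {u}.
Read '2': u→{u}; now {u}.
Read '1': u→{w}; now {w}.

{w}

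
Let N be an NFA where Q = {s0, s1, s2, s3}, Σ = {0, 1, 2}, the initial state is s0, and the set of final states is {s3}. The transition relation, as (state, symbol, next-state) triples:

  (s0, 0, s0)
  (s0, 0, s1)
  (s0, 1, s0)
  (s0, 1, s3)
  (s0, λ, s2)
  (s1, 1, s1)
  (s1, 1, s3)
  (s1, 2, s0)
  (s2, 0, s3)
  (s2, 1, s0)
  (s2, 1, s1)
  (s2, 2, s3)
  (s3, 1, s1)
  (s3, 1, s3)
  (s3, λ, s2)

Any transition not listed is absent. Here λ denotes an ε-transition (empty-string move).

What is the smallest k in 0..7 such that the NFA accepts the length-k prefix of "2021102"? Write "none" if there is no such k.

1

Start: ε-closure({s0}) = {s0, s2}.
Read '2': s0→∅, s2→{s3}; union {s3}; ε-closure = {s2, s3}.
None of the earlier sets intersect F, but {s2, s3} does.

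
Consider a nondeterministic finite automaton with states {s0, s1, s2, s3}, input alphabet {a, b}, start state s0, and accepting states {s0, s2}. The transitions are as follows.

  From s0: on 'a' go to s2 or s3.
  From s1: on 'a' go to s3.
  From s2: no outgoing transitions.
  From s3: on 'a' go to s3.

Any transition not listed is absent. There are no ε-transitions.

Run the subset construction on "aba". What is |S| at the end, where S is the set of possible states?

Start in {s0}.
Read 'a': s0→{s2, s3}; now {s2, s3}.
Read 'b': s2→∅, s3→∅; now ∅.
The set is empty and remains empty for the remaining 1 symbol.
That set has 0 states.

0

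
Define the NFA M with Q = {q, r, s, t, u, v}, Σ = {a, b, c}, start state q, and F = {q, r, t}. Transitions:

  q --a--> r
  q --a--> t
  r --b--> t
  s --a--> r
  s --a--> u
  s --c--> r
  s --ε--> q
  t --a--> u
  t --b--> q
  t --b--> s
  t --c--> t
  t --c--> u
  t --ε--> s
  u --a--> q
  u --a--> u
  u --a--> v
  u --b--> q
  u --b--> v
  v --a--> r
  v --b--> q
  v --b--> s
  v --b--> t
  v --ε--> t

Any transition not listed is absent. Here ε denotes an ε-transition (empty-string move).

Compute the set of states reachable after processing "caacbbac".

Start in {q}.
Read 'c': {q} → ∅.
The set is empty and remains empty for the remaining 7 symbols.

∅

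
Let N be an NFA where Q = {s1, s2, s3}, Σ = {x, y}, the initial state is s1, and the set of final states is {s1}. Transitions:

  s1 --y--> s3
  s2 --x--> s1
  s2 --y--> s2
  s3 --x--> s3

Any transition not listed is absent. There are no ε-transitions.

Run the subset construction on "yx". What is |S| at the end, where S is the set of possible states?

1

Start in {s1}.
Read 'y': s1→{s3}; now {s3}.
Read 'x': s3→{s3}; now {s3}.
That set has 1 state.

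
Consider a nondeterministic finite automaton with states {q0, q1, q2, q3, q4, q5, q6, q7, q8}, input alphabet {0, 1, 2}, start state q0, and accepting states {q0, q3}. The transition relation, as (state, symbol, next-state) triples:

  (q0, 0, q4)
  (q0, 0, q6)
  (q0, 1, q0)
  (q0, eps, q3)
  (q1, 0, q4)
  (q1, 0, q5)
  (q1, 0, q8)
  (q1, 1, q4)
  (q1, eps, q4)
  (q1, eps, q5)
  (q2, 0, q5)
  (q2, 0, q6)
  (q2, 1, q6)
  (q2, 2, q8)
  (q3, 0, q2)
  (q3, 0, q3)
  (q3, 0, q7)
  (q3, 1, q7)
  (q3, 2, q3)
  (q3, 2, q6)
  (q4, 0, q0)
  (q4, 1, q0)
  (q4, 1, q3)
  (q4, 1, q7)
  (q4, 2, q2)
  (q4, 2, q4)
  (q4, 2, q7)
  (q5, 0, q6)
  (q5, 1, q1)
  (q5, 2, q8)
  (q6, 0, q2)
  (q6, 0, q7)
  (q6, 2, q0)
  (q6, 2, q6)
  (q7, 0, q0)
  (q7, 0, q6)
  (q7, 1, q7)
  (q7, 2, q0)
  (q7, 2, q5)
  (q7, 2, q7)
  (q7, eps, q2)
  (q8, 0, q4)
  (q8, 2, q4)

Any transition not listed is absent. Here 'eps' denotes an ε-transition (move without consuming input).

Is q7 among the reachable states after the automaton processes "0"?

Start: ε-closure({q0}) = {q0, q3}.
Read '0': q0→{q4, q6}, q3→{q2, q3, q7}; now {q2, q3, q4, q6, q7}.
State q7 is in {q2, q3, q4, q6, q7}.

Yes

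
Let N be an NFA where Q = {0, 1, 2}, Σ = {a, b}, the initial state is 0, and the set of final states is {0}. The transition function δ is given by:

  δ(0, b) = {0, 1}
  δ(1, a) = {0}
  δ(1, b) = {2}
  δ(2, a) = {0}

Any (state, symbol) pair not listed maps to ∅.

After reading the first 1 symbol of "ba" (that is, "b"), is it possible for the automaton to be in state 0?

Yes

Start in {0}.
Read 'b': {0} → {0, 1}.
State 0 is in {0, 1}.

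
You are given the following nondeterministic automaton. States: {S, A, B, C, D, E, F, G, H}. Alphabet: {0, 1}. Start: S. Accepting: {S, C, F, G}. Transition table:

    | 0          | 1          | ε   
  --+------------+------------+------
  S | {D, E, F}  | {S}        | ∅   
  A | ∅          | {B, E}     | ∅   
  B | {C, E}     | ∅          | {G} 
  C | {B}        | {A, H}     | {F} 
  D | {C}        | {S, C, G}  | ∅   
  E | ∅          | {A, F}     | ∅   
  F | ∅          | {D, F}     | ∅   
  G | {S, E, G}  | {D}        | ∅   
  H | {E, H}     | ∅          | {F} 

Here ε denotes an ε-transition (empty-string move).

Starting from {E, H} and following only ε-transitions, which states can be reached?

Begin with {E, H}.
ε-move H → F; add F.

{E, F, H}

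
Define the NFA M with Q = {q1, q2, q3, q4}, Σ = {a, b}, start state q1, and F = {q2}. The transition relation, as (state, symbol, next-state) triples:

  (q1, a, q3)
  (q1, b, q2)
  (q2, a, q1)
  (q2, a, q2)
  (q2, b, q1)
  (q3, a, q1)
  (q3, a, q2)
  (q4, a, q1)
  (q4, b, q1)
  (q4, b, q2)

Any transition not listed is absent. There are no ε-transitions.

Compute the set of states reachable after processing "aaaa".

Start in {q1}.
Read 'a': q1→{q3}; now {q3}.
Read 'a': q3→{q1, q2}; now {q1, q2}.
Read 'a': q1→{q3}, q2→{q1, q2}; now {q1, q2, q3}.
Read 'a': q1→{q3}, q2→{q1, q2}, q3→{q1, q2}; now {q1, q2, q3}.

{q1, q2, q3}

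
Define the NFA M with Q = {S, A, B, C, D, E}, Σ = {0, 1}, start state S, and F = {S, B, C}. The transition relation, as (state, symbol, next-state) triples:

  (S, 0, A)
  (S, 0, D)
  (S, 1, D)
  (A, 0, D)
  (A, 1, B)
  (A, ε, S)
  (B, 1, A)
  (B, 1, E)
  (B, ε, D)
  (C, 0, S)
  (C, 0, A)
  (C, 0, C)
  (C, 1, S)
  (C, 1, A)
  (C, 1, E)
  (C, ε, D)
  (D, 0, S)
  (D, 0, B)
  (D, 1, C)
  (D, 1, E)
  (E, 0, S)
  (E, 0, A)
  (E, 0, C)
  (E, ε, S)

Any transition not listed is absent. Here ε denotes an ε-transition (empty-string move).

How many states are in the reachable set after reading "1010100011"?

6

Start in {S}.
Read '1': S→{D}; now {D}.
Read '0': D→{S, B}; union {S, B}; ε-closure = {S, B, D}.
Read '1': S→{D}, B→{A, E}, D→{C, E}; union {A, C, D, E}; ε-closure = {S, A, C, D, E}.
Read '0': S→{A, D}, A→{D}, C→{S, A, C}, D→{S, B}, E→{S, A, C}; now {S, A, B, C, D}.
Read '1': S→{D}, A→{B}, B→{A, E}, C→{S, A, E}, D→{C, E}; now {S, A, B, C, D, E}.
Read '0': S→{A, D}, A→{D}, B→∅, C→{S, A, C}, D→{S, B}, E→{S, A, C}; now {S, A, B, C, D}.
Read '0': S→{A, D}, A→{D}, B→∅, C→{S, A, C}, D→{S, B}; now {S, A, B, C, D}.
Read '0': S→{A, D}, A→{D}, B→∅, C→{S, A, C}, D→{S, B}; now {S, A, B, C, D}.
Read '1': S→{D}, A→{B}, B→{A, E}, C→{S, A, E}, D→{C, E}; now {S, A, B, C, D, E}.
Read '1': S→{D}, A→{B}, B→{A, E}, C→{S, A, E}, D→{C, E}, E→∅; now {S, A, B, C, D, E}.
That set has 6 states.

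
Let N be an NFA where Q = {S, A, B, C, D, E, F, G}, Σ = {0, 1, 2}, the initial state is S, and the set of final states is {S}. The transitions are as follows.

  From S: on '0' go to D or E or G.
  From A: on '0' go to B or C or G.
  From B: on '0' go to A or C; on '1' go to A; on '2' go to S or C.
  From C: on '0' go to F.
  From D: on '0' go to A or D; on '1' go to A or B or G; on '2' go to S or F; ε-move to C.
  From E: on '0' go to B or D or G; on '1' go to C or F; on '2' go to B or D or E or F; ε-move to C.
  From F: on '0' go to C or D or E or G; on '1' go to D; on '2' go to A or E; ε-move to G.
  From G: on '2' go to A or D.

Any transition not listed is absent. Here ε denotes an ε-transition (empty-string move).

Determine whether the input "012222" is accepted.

Start in {S}.
Read '0': {S} → {C, D, E, G}.
Read '1': {C, D, E, G} → {A, B, C, F, G}.
Read '2': {A, B, C, F, G} → {S, A, C, D, E}.
Read '2': {S, A, C, D, E} → {S, B, C, D, E, F, G}.
Read '2': {S, B, C, D, E, F, G} → {S, A, B, C, D, E, F, G}.
Read '2': {S, A, B, C, D, E, F, G} → {S, A, B, C, D, E, F, G}.
The final set {S, A, B, C, D, E, F, G} contains the accepting state S.

Yes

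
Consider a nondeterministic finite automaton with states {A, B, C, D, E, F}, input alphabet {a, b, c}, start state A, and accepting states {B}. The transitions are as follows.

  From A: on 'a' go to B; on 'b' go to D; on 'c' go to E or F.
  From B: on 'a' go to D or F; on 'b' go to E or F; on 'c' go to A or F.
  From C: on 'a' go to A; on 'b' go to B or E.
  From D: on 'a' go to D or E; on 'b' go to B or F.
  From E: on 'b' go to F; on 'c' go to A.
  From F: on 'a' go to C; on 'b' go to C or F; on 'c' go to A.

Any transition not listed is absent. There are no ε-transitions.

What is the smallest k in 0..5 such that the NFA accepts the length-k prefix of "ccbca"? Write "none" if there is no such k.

none

Start in {A}.
Read 'c': A→{E, F}; now {E, F}.
Read 'c': E→{A}, F→{A}; now {A}.
Read 'b': A→{D}; now {D}.
Read 'c': D→∅; now ∅.
The set is empty and remains empty for the remaining 1 symbol.
No reachable set along the way intersects F.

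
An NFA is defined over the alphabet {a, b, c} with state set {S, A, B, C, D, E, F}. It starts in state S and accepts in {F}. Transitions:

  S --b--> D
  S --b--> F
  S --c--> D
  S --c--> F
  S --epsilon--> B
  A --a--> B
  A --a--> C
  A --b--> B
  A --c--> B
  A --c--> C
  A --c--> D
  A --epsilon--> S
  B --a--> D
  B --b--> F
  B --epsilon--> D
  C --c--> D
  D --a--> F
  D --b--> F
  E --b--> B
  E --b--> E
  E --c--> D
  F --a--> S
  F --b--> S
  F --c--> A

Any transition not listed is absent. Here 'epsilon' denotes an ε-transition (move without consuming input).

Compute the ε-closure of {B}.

{B, D}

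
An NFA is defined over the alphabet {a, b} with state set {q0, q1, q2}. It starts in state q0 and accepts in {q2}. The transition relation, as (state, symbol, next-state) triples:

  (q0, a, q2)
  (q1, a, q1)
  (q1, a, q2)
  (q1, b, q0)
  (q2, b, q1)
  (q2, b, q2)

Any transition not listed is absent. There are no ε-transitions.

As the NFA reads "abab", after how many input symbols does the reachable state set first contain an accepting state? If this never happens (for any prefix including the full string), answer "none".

1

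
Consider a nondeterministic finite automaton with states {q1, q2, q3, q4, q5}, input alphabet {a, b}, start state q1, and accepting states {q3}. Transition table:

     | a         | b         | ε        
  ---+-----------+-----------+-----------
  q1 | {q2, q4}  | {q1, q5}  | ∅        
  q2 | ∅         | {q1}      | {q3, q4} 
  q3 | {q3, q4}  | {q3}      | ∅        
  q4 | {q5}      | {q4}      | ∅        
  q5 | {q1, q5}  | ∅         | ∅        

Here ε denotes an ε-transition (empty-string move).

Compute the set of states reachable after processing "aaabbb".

{q1, q3, q4, q5}

Start in {q1}.
Read 'a': {q1} → {q2, q3, q4}.
Read 'a': {q2, q3, q4} → {q3, q4, q5}.
Read 'a': {q3, q4, q5} → {q1, q3, q4, q5}.
Read 'b': {q1, q3, q4, q5} → {q1, q3, q4, q5}.
Read 'b': {q1, q3, q4, q5} → {q1, q3, q4, q5}.
Read 'b': {q1, q3, q4, q5} → {q1, q3, q4, q5}.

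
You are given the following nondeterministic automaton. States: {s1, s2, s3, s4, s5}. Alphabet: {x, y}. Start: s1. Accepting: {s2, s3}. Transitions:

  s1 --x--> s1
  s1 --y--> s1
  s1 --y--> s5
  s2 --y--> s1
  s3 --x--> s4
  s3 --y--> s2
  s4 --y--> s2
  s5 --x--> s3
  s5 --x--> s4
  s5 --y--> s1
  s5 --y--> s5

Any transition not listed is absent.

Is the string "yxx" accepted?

No

Start in {s1}.
Read 'y': s1→{s1, s5}; now {s1, s5}.
Read 'x': s1→{s1}, s5→{s3, s4}; now {s1, s3, s4}.
Read 'x': s1→{s1}, s3→{s4}, s4→∅; now {s1, s4}.
The final set {s1, s4} contains no accepting state.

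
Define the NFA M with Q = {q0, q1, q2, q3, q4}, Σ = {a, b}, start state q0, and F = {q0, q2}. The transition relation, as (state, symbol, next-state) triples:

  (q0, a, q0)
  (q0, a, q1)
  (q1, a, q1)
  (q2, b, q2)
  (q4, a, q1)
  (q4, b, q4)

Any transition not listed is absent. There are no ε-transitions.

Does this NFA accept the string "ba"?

No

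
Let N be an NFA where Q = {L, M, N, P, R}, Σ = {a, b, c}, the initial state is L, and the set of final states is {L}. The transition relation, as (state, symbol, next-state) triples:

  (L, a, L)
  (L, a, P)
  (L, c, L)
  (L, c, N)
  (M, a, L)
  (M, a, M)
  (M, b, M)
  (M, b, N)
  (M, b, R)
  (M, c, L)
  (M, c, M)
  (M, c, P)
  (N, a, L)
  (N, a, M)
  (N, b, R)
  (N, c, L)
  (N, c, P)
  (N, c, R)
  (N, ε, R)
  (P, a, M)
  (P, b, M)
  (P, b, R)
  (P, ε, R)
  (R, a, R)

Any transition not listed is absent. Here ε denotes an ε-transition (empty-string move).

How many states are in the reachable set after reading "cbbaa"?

0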